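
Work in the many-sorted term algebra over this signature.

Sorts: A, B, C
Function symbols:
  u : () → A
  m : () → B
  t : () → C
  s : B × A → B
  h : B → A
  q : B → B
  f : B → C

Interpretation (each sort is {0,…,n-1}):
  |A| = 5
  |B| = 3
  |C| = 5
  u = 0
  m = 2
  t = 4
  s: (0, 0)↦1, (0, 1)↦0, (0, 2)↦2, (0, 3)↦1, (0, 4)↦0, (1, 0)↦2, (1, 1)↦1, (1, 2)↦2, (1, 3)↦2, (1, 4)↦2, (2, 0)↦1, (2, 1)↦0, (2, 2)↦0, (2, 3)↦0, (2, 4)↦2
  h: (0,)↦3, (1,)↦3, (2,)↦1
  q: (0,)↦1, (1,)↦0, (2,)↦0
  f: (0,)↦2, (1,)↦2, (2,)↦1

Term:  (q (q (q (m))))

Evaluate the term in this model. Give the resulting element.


  m = 2
  (q (m)) = q(2,) = 0
  (q (q (m))) = q(0,) = 1
  (q (q (q (m)))) = q(1,) = 0

value = 0


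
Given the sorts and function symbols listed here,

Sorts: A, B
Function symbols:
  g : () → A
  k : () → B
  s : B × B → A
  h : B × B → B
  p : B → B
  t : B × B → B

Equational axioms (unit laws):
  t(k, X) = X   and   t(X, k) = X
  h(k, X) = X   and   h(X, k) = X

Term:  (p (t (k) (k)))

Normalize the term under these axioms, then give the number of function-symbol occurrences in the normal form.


size = 2

1. (p (t (k) (k)))  →  (p (k))
normal form: (p (k))


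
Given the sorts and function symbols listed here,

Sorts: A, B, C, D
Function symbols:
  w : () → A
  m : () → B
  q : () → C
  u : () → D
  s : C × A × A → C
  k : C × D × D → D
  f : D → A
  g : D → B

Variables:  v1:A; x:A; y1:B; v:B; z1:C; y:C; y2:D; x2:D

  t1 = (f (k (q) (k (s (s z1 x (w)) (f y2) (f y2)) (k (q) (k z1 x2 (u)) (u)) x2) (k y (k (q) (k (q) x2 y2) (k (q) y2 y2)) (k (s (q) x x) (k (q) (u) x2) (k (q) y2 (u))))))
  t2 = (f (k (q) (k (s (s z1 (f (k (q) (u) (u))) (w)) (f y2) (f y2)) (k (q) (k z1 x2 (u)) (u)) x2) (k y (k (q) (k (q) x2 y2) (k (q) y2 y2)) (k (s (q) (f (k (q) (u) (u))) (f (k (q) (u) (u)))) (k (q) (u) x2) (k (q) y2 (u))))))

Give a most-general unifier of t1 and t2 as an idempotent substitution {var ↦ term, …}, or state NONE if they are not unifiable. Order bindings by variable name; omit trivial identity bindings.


{x ↦ (f (k (q) (u) (u)))}


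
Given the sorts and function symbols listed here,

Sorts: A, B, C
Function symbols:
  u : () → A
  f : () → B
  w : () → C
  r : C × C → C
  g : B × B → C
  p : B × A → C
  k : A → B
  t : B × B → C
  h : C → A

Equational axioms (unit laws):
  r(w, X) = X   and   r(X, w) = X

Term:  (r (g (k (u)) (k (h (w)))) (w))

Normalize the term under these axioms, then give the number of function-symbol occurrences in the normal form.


size = 6

1. (r (g (k (u)) (k (h (w)))) (w))  →  (g (k (u)) (k (h (w))))
normal form: (g (k (u)) (k (h (w))))


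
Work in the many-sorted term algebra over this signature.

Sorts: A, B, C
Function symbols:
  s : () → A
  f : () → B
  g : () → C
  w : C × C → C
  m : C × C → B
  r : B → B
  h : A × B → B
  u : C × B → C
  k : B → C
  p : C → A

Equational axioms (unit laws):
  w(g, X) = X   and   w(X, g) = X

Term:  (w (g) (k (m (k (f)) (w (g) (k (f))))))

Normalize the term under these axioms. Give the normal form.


1. (w (g) (k (m (k (f)) (w (g) (k (f))))))  →  (k (m (k (f)) (w (g) (k (f)))))
2. (k (m (k (f)) (w (g) (k (f)))))  →  (k (m (k (f)) (k (f))))

normal form = (k (m (k (f)) (k (f))))


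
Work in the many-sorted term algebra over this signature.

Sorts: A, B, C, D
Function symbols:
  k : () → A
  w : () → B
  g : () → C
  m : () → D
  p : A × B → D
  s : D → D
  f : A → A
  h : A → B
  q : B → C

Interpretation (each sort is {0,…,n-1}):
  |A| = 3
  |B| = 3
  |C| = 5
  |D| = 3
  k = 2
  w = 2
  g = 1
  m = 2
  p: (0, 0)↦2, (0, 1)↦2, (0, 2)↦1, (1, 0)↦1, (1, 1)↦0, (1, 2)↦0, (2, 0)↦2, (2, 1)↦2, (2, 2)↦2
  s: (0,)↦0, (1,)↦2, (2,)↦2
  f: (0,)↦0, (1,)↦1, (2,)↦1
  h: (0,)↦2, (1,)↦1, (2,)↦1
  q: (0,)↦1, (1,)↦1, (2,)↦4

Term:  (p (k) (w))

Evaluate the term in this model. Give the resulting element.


value = 2

  k = 2
  w = 2
  (p (k) (w)) = p(2, 2) = 2


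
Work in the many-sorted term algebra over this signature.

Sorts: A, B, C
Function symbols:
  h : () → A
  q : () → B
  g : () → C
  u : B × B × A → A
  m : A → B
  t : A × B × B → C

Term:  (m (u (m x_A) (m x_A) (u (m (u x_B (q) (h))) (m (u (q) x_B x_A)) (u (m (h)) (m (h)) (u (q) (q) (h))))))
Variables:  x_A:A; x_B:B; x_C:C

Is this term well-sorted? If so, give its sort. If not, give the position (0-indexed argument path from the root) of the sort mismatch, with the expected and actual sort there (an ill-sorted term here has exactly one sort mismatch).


      x_A : A
    (m x_A) : B
      x_A : A
    (m x_A) : B
          x_B : B
          (q) : B
          (h) : A
        (u x_B (q) (h)) : A
      (m (u x_B (q) (h))) : B
          (q) : B
          x_B : B
          x_A : A
        (u (q) x_B x_A) : A
      (m (u (q) x_B x_A)) : B
          (h) : A
        (m (h)) : B
          (h) : A
        (m (h)) : B
          (q) : B
          (q) : B
          (h) : A
        (u (q) (q) (h)) : A
      (u (m (h)) (m (h)) (u (q) (q) (h))) : A
    (u (m (u x_B (q) (h))) (m (u (q) x_B x_A)) (u (m (h)) (m (h)) (u (q) (q) (h)))) : A
  (u (m x_A) (m x_A) (u (m (u x_B (q) (h))) (m (u (q) x_B x_A)) (u (m (h)) (m (h)) (u (q) (q) (h))))) : A
(m (u (m x_A) (m x_A) (u (m (u x_B (q) (h))) (m (u (q) x_B x_A)) (u (m (h)) (m (h)) (u (q) (q) (h)))))) : B

well-sorted; sort = B


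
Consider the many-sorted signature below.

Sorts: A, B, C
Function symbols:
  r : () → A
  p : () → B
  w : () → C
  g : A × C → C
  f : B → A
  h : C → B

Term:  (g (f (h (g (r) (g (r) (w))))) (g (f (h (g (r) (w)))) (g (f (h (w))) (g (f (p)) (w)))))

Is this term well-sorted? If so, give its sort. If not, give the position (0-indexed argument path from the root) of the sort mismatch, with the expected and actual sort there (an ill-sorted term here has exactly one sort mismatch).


        (r) : A
          (r) : A
          (w) : C
        (g (r) (w)) : C
      (g (r) (g (r) (w))) : C
    (h (g (r) (g (r) (w)))) : B
  (f (h (g (r) (g (r) (w))))) : A
          (r) : A
          (w) : C
        (g (r) (w)) : C
      (h (g (r) (w))) : B
    (f (h (g (r) (w)))) : A
          (w) : C
        (h (w)) : B
      (f (h (w))) : A
          (p) : B
        (f (p)) : A
        (w) : C
      (g (f (p)) (w)) : C
    (g (f (h (w))) (g (f (p)) (w))) : C
  (g (f (h (g (r) (w)))) (g (f (h (w))) (g (f (p)) (w)))) : C
(g (f (h (g (r) (g (r) (w))))) (g (f (h (g (r) (w)))) (g (f (h (w))) (g (f (p)) (w))))) : C

well-sorted; sort = C


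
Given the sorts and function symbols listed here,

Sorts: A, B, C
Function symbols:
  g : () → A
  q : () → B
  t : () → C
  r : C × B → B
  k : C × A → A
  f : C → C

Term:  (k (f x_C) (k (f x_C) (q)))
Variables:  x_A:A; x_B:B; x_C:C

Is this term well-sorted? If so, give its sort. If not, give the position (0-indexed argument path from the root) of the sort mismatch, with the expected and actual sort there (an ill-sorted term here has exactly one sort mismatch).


ill-sorted at position [1, 1]: expected A, got B

    x_C : C
  (f x_C) : C
      x_C : C
    (f x_C) : C
    (q) : B
  (k (f x_C) (q)) : ✗ arg 1 at [1, 1] has sort B, expected A


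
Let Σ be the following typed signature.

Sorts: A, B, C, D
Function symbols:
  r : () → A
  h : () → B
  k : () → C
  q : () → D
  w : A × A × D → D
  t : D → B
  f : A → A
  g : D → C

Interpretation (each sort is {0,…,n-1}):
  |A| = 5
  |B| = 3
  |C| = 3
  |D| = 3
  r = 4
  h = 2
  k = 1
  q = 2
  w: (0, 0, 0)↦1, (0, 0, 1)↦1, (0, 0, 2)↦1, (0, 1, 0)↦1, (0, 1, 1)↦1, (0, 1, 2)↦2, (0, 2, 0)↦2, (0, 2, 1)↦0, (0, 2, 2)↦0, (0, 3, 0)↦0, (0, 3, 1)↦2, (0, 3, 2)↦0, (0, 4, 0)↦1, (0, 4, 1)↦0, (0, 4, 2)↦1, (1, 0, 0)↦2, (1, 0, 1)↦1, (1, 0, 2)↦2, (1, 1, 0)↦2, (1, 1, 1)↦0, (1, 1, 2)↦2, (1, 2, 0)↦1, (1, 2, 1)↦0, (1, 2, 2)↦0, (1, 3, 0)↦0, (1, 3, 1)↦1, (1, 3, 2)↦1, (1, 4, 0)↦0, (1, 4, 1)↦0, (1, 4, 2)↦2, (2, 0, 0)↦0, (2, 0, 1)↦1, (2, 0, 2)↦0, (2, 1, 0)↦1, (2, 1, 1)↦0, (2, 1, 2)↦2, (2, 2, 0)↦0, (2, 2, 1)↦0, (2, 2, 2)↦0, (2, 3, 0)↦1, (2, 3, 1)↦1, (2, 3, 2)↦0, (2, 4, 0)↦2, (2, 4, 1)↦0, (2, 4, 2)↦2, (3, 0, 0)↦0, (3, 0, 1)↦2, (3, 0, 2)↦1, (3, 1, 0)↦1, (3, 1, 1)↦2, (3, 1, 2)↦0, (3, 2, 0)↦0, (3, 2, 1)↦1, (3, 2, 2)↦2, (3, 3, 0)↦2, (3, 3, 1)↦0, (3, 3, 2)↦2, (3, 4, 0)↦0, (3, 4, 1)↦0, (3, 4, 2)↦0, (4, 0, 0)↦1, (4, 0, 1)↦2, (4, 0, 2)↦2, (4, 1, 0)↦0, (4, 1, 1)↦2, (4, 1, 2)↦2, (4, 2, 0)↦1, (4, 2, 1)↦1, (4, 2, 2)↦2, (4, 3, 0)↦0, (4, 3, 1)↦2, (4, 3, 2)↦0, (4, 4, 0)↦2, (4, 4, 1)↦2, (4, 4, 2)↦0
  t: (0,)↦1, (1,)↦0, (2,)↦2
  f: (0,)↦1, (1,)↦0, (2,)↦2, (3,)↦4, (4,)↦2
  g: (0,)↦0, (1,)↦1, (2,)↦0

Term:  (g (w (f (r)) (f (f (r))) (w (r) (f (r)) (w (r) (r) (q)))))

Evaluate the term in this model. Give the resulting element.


value = 0

  r = 4
  (f (r)) = f(4,) = 2
  r = 4
  (f (r)) = f(4,) = 2
  (f (f (r))) = f(2,) = 2
  r = 4
  r = 4
  (f (r)) = f(4,) = 2
  r = 4
  r = 4
  q = 2
  (w (r) (r) (q)) = w(4, 4, 2) = 0
  (w (r) (f (r)) (w (r) (r) (q))) = w(4, 2, 0) = 1
  (w (f (r)) (f (f (r))) (w (r) (f (r)) (w (r) (r) (q)))) = w(2, 2, 1) = 0
  (g (w (f (r)) (f (f (r))) (w (r) (f (r)) (w (r) (r) (q))))) = g(0,) = 0


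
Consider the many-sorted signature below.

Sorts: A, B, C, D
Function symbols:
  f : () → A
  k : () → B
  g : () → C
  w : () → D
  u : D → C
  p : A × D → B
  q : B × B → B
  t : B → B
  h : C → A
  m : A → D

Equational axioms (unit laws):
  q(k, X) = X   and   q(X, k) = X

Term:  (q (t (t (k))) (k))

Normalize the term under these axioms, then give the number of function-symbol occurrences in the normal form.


size = 3

1. (q (t (t (k))) (k))  →  (t (t (k)))
normal form: (t (t (k)))


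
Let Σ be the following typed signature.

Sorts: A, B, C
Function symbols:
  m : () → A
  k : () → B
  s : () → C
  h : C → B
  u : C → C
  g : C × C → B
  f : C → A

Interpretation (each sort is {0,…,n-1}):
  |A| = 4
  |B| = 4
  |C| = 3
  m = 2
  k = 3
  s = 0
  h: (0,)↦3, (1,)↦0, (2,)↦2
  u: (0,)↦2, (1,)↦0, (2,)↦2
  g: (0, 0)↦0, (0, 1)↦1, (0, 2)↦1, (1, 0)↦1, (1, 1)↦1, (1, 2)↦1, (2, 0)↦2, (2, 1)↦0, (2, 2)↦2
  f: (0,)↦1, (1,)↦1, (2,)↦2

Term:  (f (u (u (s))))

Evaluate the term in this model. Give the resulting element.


  s = 0
  (u (s)) = u(0,) = 2
  (u (u (s))) = u(2,) = 2
  (f (u (u (s)))) = f(2,) = 2

value = 2


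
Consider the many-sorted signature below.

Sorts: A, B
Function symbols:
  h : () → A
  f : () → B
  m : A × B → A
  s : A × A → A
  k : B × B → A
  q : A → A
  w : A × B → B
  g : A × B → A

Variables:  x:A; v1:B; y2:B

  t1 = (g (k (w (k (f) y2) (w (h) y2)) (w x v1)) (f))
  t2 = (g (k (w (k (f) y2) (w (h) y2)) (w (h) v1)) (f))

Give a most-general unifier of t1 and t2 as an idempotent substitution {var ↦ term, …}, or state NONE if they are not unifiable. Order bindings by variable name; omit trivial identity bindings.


{x ↦ (h)}


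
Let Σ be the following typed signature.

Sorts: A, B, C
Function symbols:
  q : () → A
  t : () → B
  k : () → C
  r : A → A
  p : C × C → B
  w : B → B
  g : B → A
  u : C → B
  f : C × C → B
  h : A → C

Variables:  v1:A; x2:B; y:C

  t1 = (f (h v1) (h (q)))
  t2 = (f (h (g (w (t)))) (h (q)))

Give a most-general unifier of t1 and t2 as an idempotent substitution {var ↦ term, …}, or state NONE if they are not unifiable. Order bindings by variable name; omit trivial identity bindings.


{v1 ↦ (g (w (t)))}


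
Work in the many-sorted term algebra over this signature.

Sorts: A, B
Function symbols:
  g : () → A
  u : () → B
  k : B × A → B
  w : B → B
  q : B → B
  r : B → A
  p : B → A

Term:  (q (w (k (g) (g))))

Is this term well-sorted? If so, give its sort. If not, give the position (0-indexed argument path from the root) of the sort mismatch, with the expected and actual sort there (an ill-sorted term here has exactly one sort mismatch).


      (g) : A
      (g) : A
    (k (g) (g)) : ✗ arg 0 at [0, 0, 0] has sort A, expected B

ill-sorted at position [0, 0, 0]: expected B, got A


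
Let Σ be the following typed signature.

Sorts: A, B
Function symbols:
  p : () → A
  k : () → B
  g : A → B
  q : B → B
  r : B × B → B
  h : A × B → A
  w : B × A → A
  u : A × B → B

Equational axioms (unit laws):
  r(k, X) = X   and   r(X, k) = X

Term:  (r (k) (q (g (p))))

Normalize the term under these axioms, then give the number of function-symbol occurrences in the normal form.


size = 3

1. (r (k) (q (g (p))))  →  (q (g (p)))
normal form: (q (g (p)))


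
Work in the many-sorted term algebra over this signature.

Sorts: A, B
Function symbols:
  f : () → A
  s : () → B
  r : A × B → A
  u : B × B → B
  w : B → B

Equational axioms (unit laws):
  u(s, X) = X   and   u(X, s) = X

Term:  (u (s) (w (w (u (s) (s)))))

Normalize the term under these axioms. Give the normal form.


1. (u (s) (w (w (u (s) (s)))))  →  (w (w (u (s) (s))))
2. (w (w (u (s) (s))))  →  (w (w (s)))

normal form = (w (w (s)))


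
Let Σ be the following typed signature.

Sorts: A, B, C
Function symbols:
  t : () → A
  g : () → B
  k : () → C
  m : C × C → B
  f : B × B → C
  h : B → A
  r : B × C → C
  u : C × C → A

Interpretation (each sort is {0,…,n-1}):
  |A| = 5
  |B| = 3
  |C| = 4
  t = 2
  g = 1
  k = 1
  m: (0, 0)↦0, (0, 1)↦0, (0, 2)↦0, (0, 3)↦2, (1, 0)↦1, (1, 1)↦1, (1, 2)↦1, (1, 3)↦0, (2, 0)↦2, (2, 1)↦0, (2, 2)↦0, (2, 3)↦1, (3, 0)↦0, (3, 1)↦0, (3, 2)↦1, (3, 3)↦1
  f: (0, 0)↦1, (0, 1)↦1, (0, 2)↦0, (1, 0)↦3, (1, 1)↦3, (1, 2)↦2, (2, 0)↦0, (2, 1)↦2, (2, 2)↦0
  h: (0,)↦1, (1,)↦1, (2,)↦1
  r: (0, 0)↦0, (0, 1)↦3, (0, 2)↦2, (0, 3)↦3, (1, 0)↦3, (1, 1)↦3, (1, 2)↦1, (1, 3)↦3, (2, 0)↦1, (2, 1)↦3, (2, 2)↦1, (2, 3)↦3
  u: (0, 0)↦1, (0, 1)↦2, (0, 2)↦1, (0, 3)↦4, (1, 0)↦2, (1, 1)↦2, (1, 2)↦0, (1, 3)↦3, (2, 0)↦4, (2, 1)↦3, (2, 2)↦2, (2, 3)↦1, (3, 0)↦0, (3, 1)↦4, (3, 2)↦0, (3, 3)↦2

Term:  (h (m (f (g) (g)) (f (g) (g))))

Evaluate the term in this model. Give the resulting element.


value = 1

  g = 1
  g = 1
  (f (g) (g)) = f(1, 1) = 3
  g = 1
  g = 1
  (f (g) (g)) = f(1, 1) = 3
  (m (f (g) (g)) (f (g) (g))) = m(3, 3) = 1
  (h (m (f (g) (g)) (f (g) (g)))) = h(1,) = 1


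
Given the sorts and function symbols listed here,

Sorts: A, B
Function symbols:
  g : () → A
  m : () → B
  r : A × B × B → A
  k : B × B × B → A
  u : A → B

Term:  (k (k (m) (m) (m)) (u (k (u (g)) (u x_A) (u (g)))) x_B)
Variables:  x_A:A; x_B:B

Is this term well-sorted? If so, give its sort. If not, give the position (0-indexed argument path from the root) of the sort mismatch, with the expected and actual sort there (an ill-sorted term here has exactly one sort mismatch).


    (m) : B
    (m) : B
    (m) : B
  (k (m) (m) (m)) : A
        (g) : A
      (u (g)) : B
        x_A : A
      (u x_A) : B
        (g) : A
      (u (g)) : B
    (k (u (g)) (u x_A) (u (g))) : A
  (u (k (u (g)) (u x_A) (u (g)))) : B
  x_B : B
(k (k (m) (m) (m)) (u (k (u (g)) (u x_A) (u (g)))) x_B) : ✗ arg 0 at [0] has sort A, expected B

ill-sorted at position [0]: expected B, got A


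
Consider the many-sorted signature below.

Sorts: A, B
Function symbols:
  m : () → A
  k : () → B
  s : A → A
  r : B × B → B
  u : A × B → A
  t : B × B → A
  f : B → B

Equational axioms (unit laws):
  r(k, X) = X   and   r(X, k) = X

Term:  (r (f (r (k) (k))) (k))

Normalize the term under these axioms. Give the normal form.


normal form = (f (k))

1. (r (f (r (k) (k))) (k))  →  (f (r (k) (k)))
2. (f (r (k) (k)))  →  (f (k))


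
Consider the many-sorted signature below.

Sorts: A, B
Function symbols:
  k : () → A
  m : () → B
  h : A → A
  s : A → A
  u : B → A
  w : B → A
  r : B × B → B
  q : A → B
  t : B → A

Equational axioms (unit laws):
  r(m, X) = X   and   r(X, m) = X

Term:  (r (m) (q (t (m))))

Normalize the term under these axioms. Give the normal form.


normal form = (q (t (m)))

1. (r (m) (q (t (m))))  →  (q (t (m)))


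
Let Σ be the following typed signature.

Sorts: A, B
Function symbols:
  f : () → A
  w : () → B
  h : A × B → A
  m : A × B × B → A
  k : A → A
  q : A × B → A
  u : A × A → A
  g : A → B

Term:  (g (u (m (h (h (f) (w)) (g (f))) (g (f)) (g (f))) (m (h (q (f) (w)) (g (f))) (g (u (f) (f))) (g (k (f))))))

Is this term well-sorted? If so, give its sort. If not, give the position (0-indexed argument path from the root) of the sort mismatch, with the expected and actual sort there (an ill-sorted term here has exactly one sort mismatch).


          (f) : A
          (w) : B
        (h (f) (w)) : A
          (f) : A
        (g (f)) : B
      (h (h (f) (w)) (g (f))) : A
        (f) : A
      (g (f)) : B
        (f) : A
      (g (f)) : B
    (m (h (h (f) (w)) (g (f))) (g (f)) (g (f))) : A
          (f) : A
          (w) : B
        (q (f) (w)) : A
          (f) : A
        (g (f)) : B
      (h (q (f) (w)) (g (f))) : A
          (f) : A
          (f) : A
        (u (f) (f)) : A
      (g (u (f) (f))) : B
          (f) : A
        (k (f)) : A
      (g (k (f))) : B
    (m (h (q (f) (w)) (g (f))) (g (u (f) (f))) (g (k (f)))) : A
  (u (m (h (h (f) (w)) (g (f))) (g (f)) (g (f))) (m (h (q (f) (w)) (g (f))) (g (u (f) (f))) (g (k (f))))) : A
(g (u (m (h (h (f) (w)) (g (f))) (g (f)) (g (f))) (m (h (q (f) (w)) (g (f))) (g (u (f) (f))) (g (k (f)))))) : B

well-sorted; sort = B


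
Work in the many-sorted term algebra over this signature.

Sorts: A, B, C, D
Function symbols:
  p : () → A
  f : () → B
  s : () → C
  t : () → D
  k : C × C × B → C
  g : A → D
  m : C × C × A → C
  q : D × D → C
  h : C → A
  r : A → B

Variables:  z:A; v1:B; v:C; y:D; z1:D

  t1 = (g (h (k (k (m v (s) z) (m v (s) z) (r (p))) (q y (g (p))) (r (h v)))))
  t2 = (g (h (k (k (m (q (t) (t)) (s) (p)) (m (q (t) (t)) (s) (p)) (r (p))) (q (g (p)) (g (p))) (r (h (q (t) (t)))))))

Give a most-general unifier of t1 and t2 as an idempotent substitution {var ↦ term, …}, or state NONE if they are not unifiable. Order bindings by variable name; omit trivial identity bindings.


{v ↦ (q (t) (t)), y ↦ (g (p)), z ↦ (p)}


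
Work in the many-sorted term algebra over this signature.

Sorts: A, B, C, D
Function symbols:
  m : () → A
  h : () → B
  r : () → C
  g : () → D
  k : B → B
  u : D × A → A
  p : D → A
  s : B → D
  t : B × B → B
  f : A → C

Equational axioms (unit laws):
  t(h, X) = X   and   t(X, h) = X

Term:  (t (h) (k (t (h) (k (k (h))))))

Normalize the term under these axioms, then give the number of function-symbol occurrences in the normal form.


1. (t (h) (k (t (h) (k (k (h))))))  →  (k (t (h) (k (k (h)))))
2. (k (t (h) (k (k (h)))))  →  (k (k (k (h))))
normal form: (k (k (k (h))))

size = 4


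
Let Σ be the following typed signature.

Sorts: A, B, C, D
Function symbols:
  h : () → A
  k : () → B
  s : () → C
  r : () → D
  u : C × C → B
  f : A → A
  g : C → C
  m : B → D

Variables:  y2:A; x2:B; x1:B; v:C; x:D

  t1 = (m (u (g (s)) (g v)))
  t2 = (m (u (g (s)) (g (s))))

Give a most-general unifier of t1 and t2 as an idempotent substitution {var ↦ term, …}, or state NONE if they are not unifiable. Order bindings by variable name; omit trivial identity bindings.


{v ↦ (s)}


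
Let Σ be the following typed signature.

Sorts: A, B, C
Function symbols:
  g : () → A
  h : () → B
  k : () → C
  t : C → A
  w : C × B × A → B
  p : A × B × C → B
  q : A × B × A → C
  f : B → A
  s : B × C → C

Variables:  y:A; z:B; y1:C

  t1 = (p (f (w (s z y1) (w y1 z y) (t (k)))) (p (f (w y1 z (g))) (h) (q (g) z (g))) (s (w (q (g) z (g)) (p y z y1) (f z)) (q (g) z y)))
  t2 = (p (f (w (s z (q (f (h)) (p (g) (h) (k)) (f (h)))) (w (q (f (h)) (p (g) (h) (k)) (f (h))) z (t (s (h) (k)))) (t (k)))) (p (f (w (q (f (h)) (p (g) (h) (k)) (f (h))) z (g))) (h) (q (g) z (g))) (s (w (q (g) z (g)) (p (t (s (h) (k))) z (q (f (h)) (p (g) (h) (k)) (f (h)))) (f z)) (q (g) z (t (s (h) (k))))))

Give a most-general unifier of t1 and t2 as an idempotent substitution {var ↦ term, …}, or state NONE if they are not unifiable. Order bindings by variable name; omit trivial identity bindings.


{y ↦ (t (s (h) (k))), y1 ↦ (q (f (h)) (p (g) (h) (k)) (f (h)))}


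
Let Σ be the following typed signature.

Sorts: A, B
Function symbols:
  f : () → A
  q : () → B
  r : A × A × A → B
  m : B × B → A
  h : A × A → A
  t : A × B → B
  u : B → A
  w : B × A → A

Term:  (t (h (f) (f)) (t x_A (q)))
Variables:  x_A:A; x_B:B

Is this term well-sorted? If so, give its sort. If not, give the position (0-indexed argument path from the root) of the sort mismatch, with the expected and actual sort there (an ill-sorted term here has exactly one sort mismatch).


    (f) : A
    (f) : A
  (h (f) (f)) : A
    x_A : A
    (q) : B
  (t x_A (q)) : B
(t (h (f) (f)) (t x_A (q))) : B

well-sorted; sort = B


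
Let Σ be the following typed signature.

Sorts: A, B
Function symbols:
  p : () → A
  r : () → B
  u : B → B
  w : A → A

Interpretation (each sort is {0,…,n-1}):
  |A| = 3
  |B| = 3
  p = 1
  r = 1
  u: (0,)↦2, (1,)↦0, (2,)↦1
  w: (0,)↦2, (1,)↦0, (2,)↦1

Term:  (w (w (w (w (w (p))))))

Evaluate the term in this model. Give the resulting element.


  p = 1
  (w (p)) = w(1,) = 0
  (w (w (p))) = w(0,) = 2
  (w (w (w (p)))) = w(2,) = 1
  (w (w (w (w (p))))) = w(1,) = 0
  (w (w (w (w (w (p)))))) = w(0,) = 2

value = 2


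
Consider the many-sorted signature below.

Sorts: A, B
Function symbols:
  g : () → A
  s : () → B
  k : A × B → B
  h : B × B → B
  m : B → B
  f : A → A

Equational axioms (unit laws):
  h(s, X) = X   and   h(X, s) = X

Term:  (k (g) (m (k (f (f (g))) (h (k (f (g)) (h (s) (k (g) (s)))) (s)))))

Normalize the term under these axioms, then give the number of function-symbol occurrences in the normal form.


1. (k (g) (m (k (f (f (g))) (h (k (f (g)) (h (s) (k (g) (s)))) (s)))))  →  (k (g) (m (k (f (f (g))) (k (f (g)) (h (s) (k (g) (s)))))))
2. (k (g) (m (k (f (f (g))) (k (f (g)) (h (s) (k (g) (s)))))))  →  (k (g) (m (k (f (f (g))) (k (f (g)) (k (g) (s))))))
normal form: (k (g) (m (k (f (f (g))) (k (f (g)) (k (g) (s))))))

size = 13


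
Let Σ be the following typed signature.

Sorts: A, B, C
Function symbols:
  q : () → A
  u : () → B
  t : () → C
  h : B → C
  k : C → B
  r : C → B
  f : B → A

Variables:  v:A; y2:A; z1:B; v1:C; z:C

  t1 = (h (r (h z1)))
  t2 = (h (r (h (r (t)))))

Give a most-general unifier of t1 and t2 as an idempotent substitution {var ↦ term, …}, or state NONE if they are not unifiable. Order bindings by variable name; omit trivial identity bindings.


{z1 ↦ (r (t))}


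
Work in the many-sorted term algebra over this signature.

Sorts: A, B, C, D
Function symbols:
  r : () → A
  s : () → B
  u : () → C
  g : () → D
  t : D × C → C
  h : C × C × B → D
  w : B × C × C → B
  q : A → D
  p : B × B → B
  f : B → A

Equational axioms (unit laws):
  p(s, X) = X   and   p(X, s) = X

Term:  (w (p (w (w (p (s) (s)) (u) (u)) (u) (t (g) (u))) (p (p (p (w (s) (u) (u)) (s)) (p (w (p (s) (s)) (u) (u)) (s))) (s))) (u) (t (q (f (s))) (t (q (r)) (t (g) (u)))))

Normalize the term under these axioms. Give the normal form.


normal form = (w (p (w (w (s) (u) (u)) (u) (t (g) (u))) (p (w (s) (u) (u)) (w (s) (u) (u)))) (u) (t (q (f (s))) (t (q (r)) (t (g) (u)))))

1. (w (p (w (w (p (s) (s)) (u) (u)) (u) (t (g) (u))) (p (p (p (w (s) (u) (u)) (s)) (p (w (p (s) (s)) (u) (u)) (s))) (s))) (u) (t (q (f (s))) (t (q (r)) (t (g) (u)))))  →  (w (p (w (w (s) (u) (u)) (u) (t (g) (u))) (p (p (p (w (s) (u) (u)) (s)) (p (w (p (s) (s)) (u) (u)) (s))) (s))) (u) (t (q (f (s))) (t (q (r)) (t (g) (u)))))
2. (w (p (w (w (s) (u) (u)) (u) (t (g) (u))) (p (p (p (w (s) (u) (u)) (s)) (p (w (p (s) (s)) (u) (u)) (s))) (s))) (u) (t (q (f (s))) (t (q (r)) (t (g) (u)))))  →  (w (p (w (w (s) (u) (u)) (u) (t (g) (u))) (p (p (w (s) (u) (u)) (s)) (p (w (p (s) (s)) (u) (u)) (s)))) (u) (t (q (f (s))) (t (q (r)) (t (g) (u)))))
3. (w (p (w (w (s) (u) (u)) (u) (t (g) (u))) (p (p (w (s) (u) (u)) (s)) (p (w (p (s) (s)) (u) (u)) (s)))) (u) (t (q (f (s))) (t (q (r)) (t (g) (u)))))  →  (w (p (w (w (s) (u) (u)) (u) (t (g) (u))) (p (w (s) (u) (u)) (p (w (p (s) (s)) (u) (u)) (s)))) (u) (t (q (f (s))) (t (q (r)) (t (g) (u)))))
4. (w (p (w (w (s) (u) (u)) (u) (t (g) (u))) (p (w (s) (u) (u)) (p (w (p (s) (s)) (u) (u)) (s)))) (u) (t (q (f (s))) (t (q (r)) (t (g) (u)))))  →  (w (p (w (w (s) (u) (u)) (u) (t (g) (u))) (p (w (s) (u) (u)) (w (p (s) (s)) (u) (u)))) (u) (t (q (f (s))) (t (q (r)) (t (g) (u)))))
5. (w (p (w (w (s) (u) (u)) (u) (t (g) (u))) (p (w (s) (u) (u)) (w (p (s) (s)) (u) (u)))) (u) (t (q (f (s))) (t (q (r)) (t (g) (u)))))  →  (w (p (w (w (s) (u) (u)) (u) (t (g) (u))) (p (w (s) (u) (u)) (w (s) (u) (u)))) (u) (t (q (f (s))) (t (q (r)) (t (g) (u)))))


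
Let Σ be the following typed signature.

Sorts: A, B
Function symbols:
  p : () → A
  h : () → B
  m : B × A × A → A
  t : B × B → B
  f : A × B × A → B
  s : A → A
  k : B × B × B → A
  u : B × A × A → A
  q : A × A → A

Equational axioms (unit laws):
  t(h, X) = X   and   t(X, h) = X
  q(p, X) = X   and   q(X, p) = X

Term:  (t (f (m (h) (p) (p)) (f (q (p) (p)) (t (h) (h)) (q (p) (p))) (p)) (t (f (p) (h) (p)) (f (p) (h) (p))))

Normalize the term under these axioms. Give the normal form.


normal form = (t (f (m (h) (p) (p)) (f (p) (h) (p)) (p)) (t (f (p) (h) (p)) (f (p) (h) (p))))

1. (t (f (m (h) (p) (p)) (f (q (p) (p)) (t (h) (h)) (q (p) (p))) (p)) (t (f (p) (h) (p)) (f (p) (h) (p))))  →  (t (f (m (h) (p) (p)) (f (p) (t (h) (h)) (q (p) (p))) (p)) (t (f (p) (h) (p)) (f (p) (h) (p))))
2. (t (f (m (h) (p) (p)) (f (p) (t (h) (h)) (q (p) (p))) (p)) (t (f (p) (h) (p)) (f (p) (h) (p))))  →  (t (f (m (h) (p) (p)) (f (p) (h) (q (p) (p))) (p)) (t (f (p) (h) (p)) (f (p) (h) (p))))
3. (t (f (m (h) (p) (p)) (f (p) (h) (q (p) (p))) (p)) (t (f (p) (h) (p)) (f (p) (h) (p))))  →  (t (f (m (h) (p) (p)) (f (p) (h) (p)) (p)) (t (f (p) (h) (p)) (f (p) (h) (p))))


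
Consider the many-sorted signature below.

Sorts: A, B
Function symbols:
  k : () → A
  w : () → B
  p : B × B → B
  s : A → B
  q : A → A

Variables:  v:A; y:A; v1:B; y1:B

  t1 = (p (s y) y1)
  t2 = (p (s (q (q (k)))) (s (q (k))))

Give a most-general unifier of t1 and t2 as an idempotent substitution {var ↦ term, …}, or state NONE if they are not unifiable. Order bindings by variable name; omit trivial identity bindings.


{y ↦ (q (q (k))), y1 ↦ (s (q (k)))}


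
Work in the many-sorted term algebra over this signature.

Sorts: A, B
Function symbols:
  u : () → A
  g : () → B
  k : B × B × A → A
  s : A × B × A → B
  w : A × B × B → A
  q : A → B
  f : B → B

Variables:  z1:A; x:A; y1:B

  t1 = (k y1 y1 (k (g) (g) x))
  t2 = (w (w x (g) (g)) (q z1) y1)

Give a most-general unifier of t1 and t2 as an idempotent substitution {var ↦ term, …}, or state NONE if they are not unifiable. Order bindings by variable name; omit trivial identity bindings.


NONE (not unifiable)

head clash or occurs-check failure — not unifiable


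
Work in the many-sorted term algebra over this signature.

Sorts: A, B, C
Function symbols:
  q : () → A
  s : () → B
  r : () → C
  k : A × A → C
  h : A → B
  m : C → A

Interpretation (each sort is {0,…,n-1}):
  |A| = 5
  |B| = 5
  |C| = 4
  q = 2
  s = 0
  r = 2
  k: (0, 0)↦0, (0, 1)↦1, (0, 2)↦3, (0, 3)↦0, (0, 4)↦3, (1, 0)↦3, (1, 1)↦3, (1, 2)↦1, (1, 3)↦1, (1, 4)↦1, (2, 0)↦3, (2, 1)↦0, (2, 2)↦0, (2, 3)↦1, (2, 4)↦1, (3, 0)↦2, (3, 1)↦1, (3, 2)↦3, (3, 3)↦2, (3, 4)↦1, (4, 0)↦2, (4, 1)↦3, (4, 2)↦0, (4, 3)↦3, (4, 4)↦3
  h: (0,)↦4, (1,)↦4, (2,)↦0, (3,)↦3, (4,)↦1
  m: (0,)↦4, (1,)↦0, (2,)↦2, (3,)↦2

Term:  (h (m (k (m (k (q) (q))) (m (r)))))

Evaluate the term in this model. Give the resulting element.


value = 1

  q = 2
  q = 2
  (k (q) (q)) = k(2, 2) = 0
  (m (k (q) (q))) = m(0,) = 4
  r = 2
  (m (r)) = m(2,) = 2
  (k (m (k (q) (q))) (m (r))) = k(4, 2) = 0
  (m (k (m (k (q) (q))) (m (r)))) = m(0,) = 4
  (h (m (k (m (k (q) (q))) (m (r))))) = h(4,) = 1


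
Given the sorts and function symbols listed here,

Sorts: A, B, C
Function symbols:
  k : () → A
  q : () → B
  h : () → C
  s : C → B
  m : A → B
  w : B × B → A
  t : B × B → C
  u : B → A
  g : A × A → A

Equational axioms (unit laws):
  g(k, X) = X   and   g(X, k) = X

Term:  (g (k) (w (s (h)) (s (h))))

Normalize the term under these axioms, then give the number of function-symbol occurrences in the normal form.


1. (g (k) (w (s (h)) (s (h))))  →  (w (s (h)) (s (h)))
normal form: (w (s (h)) (s (h)))

size = 5


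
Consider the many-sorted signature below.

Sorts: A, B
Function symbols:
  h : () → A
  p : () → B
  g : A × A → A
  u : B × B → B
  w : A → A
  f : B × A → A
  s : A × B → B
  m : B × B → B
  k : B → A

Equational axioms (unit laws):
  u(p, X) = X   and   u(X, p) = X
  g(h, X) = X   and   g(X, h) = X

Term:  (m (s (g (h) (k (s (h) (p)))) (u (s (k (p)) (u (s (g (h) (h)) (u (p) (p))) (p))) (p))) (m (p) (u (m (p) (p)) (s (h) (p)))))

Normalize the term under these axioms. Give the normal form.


normal form = (m (s (k (s (h) (p))) (s (k (p)) (s (h) (p)))) (m (p) (u (m (p) (p)) (s (h) (p)))))

1. (m (s (g (h) (k (s (h) (p)))) (u (s (k (p)) (u (s (g (h) (h)) (u (p) (p))) (p))) (p))) (m (p) (u (m (p) (p)) (s (h) (p)))))  →  (m (s (k (s (h) (p))) (u (s (k (p)) (u (s (g (h) (h)) (u (p) (p))) (p))) (p))) (m (p) (u (m (p) (p)) (s (h) (p)))))
2. (m (s (k (s (h) (p))) (u (s (k (p)) (u (s (g (h) (h)) (u (p) (p))) (p))) (p))) (m (p) (u (m (p) (p)) (s (h) (p)))))  →  (m (s (k (s (h) (p))) (s (k (p)) (u (s (g (h) (h)) (u (p) (p))) (p)))) (m (p) (u (m (p) (p)) (s (h) (p)))))
3. (m (s (k (s (h) (p))) (s (k (p)) (u (s (g (h) (h)) (u (p) (p))) (p)))) (m (p) (u (m (p) (p)) (s (h) (p)))))  →  (m (s (k (s (h) (p))) (s (k (p)) (s (g (h) (h)) (u (p) (p))))) (m (p) (u (m (p) (p)) (s (h) (p)))))
4. (m (s (k (s (h) (p))) (s (k (p)) (s (g (h) (h)) (u (p) (p))))) (m (p) (u (m (p) (p)) (s (h) (p)))))  →  (m (s (k (s (h) (p))) (s (k (p)) (s (h) (u (p) (p))))) (m (p) (u (m (p) (p)) (s (h) (p)))))
5. (m (s (k (s (h) (p))) (s (k (p)) (s (h) (u (p) (p))))) (m (p) (u (m (p) (p)) (s (h) (p)))))  →  (m (s (k (s (h) (p))) (s (k (p)) (s (h) (p)))) (m (p) (u (m (p) (p)) (s (h) (p)))))


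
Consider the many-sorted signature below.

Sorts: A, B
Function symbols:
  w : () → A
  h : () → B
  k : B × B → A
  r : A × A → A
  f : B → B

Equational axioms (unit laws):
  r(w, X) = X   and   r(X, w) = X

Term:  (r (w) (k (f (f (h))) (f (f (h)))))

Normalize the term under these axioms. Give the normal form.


1. (r (w) (k (f (f (h))) (f (f (h)))))  →  (k (f (f (h))) (f (f (h))))

normal form = (k (f (f (h))) (f (f (h))))


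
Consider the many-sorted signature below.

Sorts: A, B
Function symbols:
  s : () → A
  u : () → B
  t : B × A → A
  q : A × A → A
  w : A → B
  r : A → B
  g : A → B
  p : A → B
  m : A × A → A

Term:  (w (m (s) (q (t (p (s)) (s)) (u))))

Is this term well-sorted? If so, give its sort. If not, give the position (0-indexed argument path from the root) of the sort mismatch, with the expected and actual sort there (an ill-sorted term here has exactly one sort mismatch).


    (s) : A
          (s) : A
        (p (s)) : B
        (s) : A
      (t (p (s)) (s)) : A
      (u) : B
    (q (t (p (s)) (s)) (u)) : ✗ arg 1 at [0, 1, 1] has sort B, expected A

ill-sorted at position [0, 1, 1]: expected A, got B


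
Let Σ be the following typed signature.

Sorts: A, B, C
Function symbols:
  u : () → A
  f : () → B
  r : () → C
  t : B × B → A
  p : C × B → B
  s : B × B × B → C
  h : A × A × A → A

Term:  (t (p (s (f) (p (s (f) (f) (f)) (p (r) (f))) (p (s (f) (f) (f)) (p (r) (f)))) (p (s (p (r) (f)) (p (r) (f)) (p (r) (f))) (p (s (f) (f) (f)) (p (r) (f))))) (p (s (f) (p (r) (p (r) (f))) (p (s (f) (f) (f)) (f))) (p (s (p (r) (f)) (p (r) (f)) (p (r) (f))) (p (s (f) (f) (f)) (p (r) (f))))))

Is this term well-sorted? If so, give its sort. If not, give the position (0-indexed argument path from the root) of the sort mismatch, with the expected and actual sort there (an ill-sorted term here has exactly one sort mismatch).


      (f) : B
          (f) : B
          (f) : B
          (f) : B
        (s (f) (f) (f)) : C
          (r) : C
          (f) : B
        (p (r) (f)) : B
      (p (s (f) (f) (f)) (p (r) (f))) : B
          (f) : B
          (f) : B
          (f) : B
        (s (f) (f) (f)) : C
          (r) : C
          (f) : B
        (p (r) (f)) : B
      (p (s (f) (f) (f)) (p (r) (f))) : B
    (s (f) (p (s (f) (f) (f)) (p (r) (f))) (p (s (f) (f) (f)) (p (r) (f)))) : C
          (r) : C
          (f) : B
        (p (r) (f)) : B
          (r) : C
          (f) : B
        (p (r) (f)) : B
          (r) : C
          (f) : B
        (p (r) (f)) : B
      (s (p (r) (f)) (p (r) (f)) (p (r) (f))) : C
          (f) : B
          (f) : B
          (f) : B
        (s (f) (f) (f)) : C
          (r) : C
          (f) : B
        (p (r) (f)) : B
      (p (s (f) (f) (f)) (p (r) (f))) : B
    (p (s (p (r) (f)) (p (r) (f)) (p (r) (f))) (p (s (f) (f) (f)) (p (r) (f)))) : B
  (p (s (f) (p (s (f) (f) (f)) (p (r) (f))) (p (s (f) (f) (f)) (p (r) (f)))) (p (s (p (r) (f)) (p (r) (f)) (p (r) (f))) (p (s (f) (f) (f)) (p (r) (f))))) : B
      (f) : B
        (r) : C
          (r) : C
          (f) : B
        (p (r) (f)) : B
      (p (r) (p (r) (f))) : B
          (f) : B
          (f) : B
          (f) : B
        (s (f) (f) (f)) : C
        (f) : B
      (p (s (f) (f) (f)) (f)) : B
    (s (f) (p (r) (p (r) (f))) (p (s (f) (f) (f)) (f))) : C
          (r) : C
          (f) : B
        (p (r) (f)) : B
          (r) : C
          (f) : B
        (p (r) (f)) : B
          (r) : C
          (f) : B
        (p (r) (f)) : B
      (s (p (r) (f)) (p (r) (f)) (p (r) (f))) : C
          (f) : B
          (f) : B
          (f) : B
        (s (f) (f) (f)) : C
          (r) : C
          (f) : B
        (p (r) (f)) : B
      (p (s (f) (f) (f)) (p (r) (f))) : B
    (p (s (p (r) (f)) (p (r) (f)) (p (r) (f))) (p (s (f) (f) (f)) (p (r) (f)))) : B
  (p (s (f) (p (r) (p (r) (f))) (p (s (f) (f) (f)) (f))) (p (s (p (r) (f)) (p (r) (f)) (p (r) (f))) (p (s (f) (f) (f)) (p (r) (f))))) : B
(t (p (s (f) (p (s (f) (f) (f)) (p (r) (f))) (p (s (f) (f) (f)) (p (r) (f)))) (p (s (p (r) (f)) (p (r) (f)) (p (r) (f))) (p (s (f) (f) (f)) (p (r) (f))))) (p (s (f) (p (r) (p (r) (f))) (p (s (f) (f) (f)) (f))) (p (s (p (r) (f)) (p (r) (f)) (p (r) (f))) (p (s (f) (f) (f)) (p (r) (f)))))) : A

well-sorted; sort = A


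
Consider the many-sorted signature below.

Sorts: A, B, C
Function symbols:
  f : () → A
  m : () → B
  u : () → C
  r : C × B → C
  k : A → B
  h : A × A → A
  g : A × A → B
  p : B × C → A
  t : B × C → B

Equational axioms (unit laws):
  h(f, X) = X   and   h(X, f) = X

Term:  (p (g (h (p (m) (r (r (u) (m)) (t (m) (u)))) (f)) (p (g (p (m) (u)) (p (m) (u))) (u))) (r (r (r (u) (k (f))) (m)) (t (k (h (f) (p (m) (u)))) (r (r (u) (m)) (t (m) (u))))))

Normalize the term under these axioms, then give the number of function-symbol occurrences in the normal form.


1. (p (g (h (p (m) (r (r (u) (m)) (t (m) (u)))) (f)) (p (g (p (m) (u)) (p (m) (u))) (u))) (r (r (r (u) (k (f))) (m)) (t (k (h (f) (p (m) (u)))) (r (r (u) (m)) (t (m) (u))))))  →  (p (g (p (m) (r (r (u) (m)) (t (m) (u)))) (p (g (p (m) (u)) (p (m) (u))) (u))) (r (r (r (u) (k (f))) (m)) (t (k (h (f) (p (m) (u)))) (r (r (u) (m)) (t (m) (u))))))
2. (p (g (p (m) (r (r (u) (m)) (t (m) (u)))) (p (g (p (m) (u)) (p (m) (u))) (u))) (r (r (r (u) (k (f))) (m)) (t (k (h (f) (p (m) (u)))) (r (r (u) (m)) (t (m) (u))))))  →  (p (g (p (m) (r (r (u) (m)) (t (m) (u)))) (p (g (p (m) (u)) (p (m) (u))) (u))) (r (r (r (u) (k (f))) (m)) (t (k (p (m) (u))) (r (r (u) (m)) (t (m) (u))))))
normal form: (p (g (p (m) (r (r (u) (m)) (t (m) (u)))) (p (g (p (m) (u)) (p (m) (u))) (u))) (r (r (r (u) (k (f))) (m)) (t (k (p (m) (u))) (r (r (u) (m)) (t (m) (u))))))

size = 39


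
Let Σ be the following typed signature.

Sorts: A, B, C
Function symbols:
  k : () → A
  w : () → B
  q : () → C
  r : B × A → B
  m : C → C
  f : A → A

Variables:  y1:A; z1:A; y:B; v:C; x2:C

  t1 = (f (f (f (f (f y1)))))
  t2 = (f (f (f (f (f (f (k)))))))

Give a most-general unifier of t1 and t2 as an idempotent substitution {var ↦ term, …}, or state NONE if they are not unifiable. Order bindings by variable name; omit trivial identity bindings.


{y1 ↦ (f (k))}


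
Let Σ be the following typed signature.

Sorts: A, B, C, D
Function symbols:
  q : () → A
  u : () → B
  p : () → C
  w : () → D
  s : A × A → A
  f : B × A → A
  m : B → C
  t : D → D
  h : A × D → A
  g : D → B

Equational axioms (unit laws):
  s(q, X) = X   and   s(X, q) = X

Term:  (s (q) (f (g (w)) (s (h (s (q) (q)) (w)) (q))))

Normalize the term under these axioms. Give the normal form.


normal form = (f (g (w)) (h (q) (w)))

1. (s (q) (f (g (w)) (s (h (s (q) (q)) (w)) (q))))  →  (f (g (w)) (s (h (s (q) (q)) (w)) (q)))
2. (f (g (w)) (s (h (s (q) (q)) (w)) (q)))  →  (f (g (w)) (h (s (q) (q)) (w)))
3. (f (g (w)) (h (s (q) (q)) (w)))  →  (f (g (w)) (h (q) (w)))


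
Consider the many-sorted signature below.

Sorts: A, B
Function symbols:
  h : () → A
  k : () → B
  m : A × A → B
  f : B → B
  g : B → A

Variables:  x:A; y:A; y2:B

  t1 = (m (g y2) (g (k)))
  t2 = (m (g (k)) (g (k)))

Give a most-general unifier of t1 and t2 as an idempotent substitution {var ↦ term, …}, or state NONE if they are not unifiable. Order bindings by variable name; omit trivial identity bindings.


{y2 ↦ (k)}


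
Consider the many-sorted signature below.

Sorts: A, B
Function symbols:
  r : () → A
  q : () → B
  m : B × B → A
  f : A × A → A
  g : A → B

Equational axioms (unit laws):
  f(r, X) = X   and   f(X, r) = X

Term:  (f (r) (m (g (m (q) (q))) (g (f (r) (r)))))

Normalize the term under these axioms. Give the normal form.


normal form = (m (g (m (q) (q))) (g (r)))

1. (f (r) (m (g (m (q) (q))) (g (f (r) (r)))))  →  (m (g (m (q) (q))) (g (f (r) (r))))
2. (m (g (m (q) (q))) (g (f (r) (r))))  →  (m (g (m (q) (q))) (g (r)))


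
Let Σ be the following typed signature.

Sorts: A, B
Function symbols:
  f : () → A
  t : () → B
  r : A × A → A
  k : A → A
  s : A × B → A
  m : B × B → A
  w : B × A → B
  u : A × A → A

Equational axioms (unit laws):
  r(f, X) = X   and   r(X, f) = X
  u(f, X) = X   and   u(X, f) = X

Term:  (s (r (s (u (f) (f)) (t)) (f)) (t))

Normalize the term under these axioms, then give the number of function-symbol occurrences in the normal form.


size = 5

1. (s (r (s (u (f) (f)) (t)) (f)) (t))  →  (s (s (u (f) (f)) (t)) (t))
2. (s (s (u (f) (f)) (t)) (t))  →  (s (s (f) (t)) (t))
normal form: (s (s (f) (t)) (t))


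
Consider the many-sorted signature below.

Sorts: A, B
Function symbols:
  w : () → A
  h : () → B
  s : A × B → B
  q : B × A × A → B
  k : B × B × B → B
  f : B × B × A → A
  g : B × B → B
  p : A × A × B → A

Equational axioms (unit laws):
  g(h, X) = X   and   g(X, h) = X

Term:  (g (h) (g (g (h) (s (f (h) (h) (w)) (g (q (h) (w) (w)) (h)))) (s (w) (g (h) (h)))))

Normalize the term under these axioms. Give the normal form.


normal form = (g (s (f (h) (h) (w)) (q (h) (w) (w))) (s (w) (h)))

1. (g (h) (g (g (h) (s (f (h) (h) (w)) (g (q (h) (w) (w)) (h)))) (s (w) (g (h) (h)))))  →  (g (g (h) (s (f (h) (h) (w)) (g (q (h) (w) (w)) (h)))) (s (w) (g (h) (h))))
2. (g (g (h) (s (f (h) (h) (w)) (g (q (h) (w) (w)) (h)))) (s (w) (g (h) (h))))  →  (g (s (f (h) (h) (w)) (g (q (h) (w) (w)) (h))) (s (w) (g (h) (h))))
3. (g (s (f (h) (h) (w)) (g (q (h) (w) (w)) (h))) (s (w) (g (h) (h))))  →  (g (s (f (h) (h) (w)) (q (h) (w) (w))) (s (w) (g (h) (h))))
4. (g (s (f (h) (h) (w)) (q (h) (w) (w))) (s (w) (g (h) (h))))  →  (g (s (f (h) (h) (w)) (q (h) (w) (w))) (s (w) (h)))
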